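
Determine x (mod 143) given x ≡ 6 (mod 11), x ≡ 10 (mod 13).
127

Using the Chinese Remainder Theorem:
M = product of moduli = 143
For equation 1: M_1 = 13, 13 ≡ 2 (mod 11), inverse of 13 mod 11 is 6 (check: 2 × 6 = 12 ≡ 1 (mod 11))
For equation 2: M_2 = 11, 11 ≡ 11 (mod 13), inverse of 11 mod 13 is 6 (check: 11 × 6 = 66 ≡ 1 (mod 13))
Combine: x ≡ Σ r_i×M_i×(M_i⁻¹ mod m_i) = 6×13×6 + 10×11×6 = 468 + 660 = 1128
1128 mod 143 = 127
x ≡ 127 (mod 143)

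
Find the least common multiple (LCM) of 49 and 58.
2842

First find GCD(49, 58) using the Euclidean algorithm:
49 = 0 × 58 + 49
58 = 1 × 49 + 9
49 = 5 × 9 + 4
9 = 2 × 4 + 1
4 = 4 × 1 + 0
GCD(49, 58) = 1

LCM formula: LCM(a, b) = (a × b) / GCD(a, b)
LCM(49, 58) = (49 × 58) / 1
LCM(49, 58) = 2842 / 1
LCM(49, 58) = 2842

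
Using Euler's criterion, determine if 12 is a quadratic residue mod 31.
By Euler's criterion: 12^{15} ≡ 30 (mod 31). Since this equals -1 (≡ 30), 12 is not a QR.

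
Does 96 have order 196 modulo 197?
p - 1 = 196 has prime divisors 2, 7. Check 96^(196/q) mod 197 for each: 96^(196/2) = 96^98 ≡ 1, 96^(196/7) = 96^28 ≡ 164 (mod 197). Since 96^98 ≡ 1 (mod 197), the order of 96 divides 98 (in fact the order is 98) ≠ 196, so it is not a primitive root.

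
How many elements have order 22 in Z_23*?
Number of primitive roots mod 23 = φ(22) = 10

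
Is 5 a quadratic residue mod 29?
By Euler's criterion: 5^{14} ≡ 1 (mod 29). Since this equals 1, 5 is a QR.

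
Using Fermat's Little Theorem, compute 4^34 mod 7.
By Fermat: 4^{6} ≡ 1 (mod 7). 34 = 5×6 + 4. So 4^{34} ≡ 4^{4} ≡ 4 (mod 7)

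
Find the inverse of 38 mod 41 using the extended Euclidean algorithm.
Extended GCD: 38(-14) + 41(13) = 1. So 38^(-1) ≡ 27 ≡ 27 (mod 41). Verify: 38 × 27 = 1026 ≡ 1 (mod 41)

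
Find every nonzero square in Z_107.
QRs mod 107: {1, 3, 4, 9, 10, 11, 12, 13, 14, 16, 19, 23, 25, 27, 29, 30, 33, 34, 35, 36, 37, 39, 40, 41, 42, 44, 47, 48, 49, 52, 53, 56, 57, 61, 62, 64, 69, 75, 76, 79, 81, 83, 85, 86, 87, 89, 90, 92, 99, 100, 101, 102, 105}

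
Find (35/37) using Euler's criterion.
(35/37) = 35^{18} mod 37 = -1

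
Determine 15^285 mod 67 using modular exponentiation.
Using Fermat: 15^{66} ≡ 1 (mod 67). 285 ≡ 21 (mod 66). So 15^{285} ≡ 15^{21} ≡ 9 (mod 67)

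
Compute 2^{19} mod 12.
8

Using successive squaring:
Binary expansion of 19: 10011
Powers of 2 mod 12 (each is the square of the previous):
  2^1 ≡ 2 (mod 12)
  2^2 ≡ 2² = 4 ≡ 4 (mod 12)
  2^4 ≡ 4² = 16 ≡ 4 (mod 12)
  2^8 ≡ 4² = 16 ≡ 4 (mod 12)
  2^16 ≡ 4² = 16 ≡ 4 (mod 12)
19 = 16 + 2 + 1, so 2^19 = 2^16 × 2^2 × 2^1 ≡ 4 × 4 × 2 (mod 12)
Multiplying step by step:
  4 × 4 = 16 ≡ 4 (mod 12)
  4 × 2 = 8 ≡ 8 (mod 12)
Result: 2^19 ≡ 8 (mod 12)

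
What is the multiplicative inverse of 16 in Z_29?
16^(-1) ≡ 20 (mod 29). Verification: 16 × 20 = 320 ≡ 1 (mod 29)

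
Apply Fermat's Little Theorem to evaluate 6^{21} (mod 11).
6

By Fermat's Little Theorem, a^(p-1) ≡ 1 (mod p) for prime p and gcd(a, p) = 1
Here p = 11, so 6^10 ≡ 1 (mod 11)
We can reduce the exponent: 21 mod 10 = 1
So 6^21 ≡ 6^1 (mod 11)
Computing: 6^1 mod 11 = 6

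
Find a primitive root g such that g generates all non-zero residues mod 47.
p - 1 = 46 has prime divisors 2, 23. h is a primitive root mod 47 iff h^(46/q) ≢ 1 (mod 47) for each such q.
h = 2: 2^23 ≡ 1, 2^2 ≡ 4 (mod 47); 2^23 ≡ 1, so not a primitive root.
h = 3: 3^23 ≡ 1, 3^2 ≡ 9 (mod 47); 3^23 ≡ 1, so not a primitive root.
h = 4: 4^23 ≡ 1, 4^2 ≡ 16 (mod 47); 4^23 ≡ 1, so not a primitive root.
h = 5: 5^23 ≡ 46, 5^2 ≡ 25 (mod 47); none is 1, so 5 has order 46 and is a primitive root.
The smallest primitive root mod 47 is g = 5.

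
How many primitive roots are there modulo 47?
Number of primitive roots mod 47 = φ(46) = 22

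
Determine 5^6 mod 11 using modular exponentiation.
6 = 4 + 2 (binary 110). Repeated squaring mod 11: 5^1 ≡ 5; 5^2 ≡ 5² = 25 ≡ 3; 5^4 ≡ 3² = 9 ≡ 9. Multiply: 5^6 = 5^4 × 5^2 ≡ 9 × 3 (mod 11): 9 × 3 = 27 ≡ 5. So 5^6 ≡ 5 (mod 11).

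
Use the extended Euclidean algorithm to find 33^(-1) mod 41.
Extended GCD: 33(5) + 41(-4) = 1. So 33^(-1) ≡ 5 ≡ 5 (mod 41). Verify: 33 × 5 = 165 ≡ 1 (mod 41)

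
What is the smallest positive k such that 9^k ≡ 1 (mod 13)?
Powers of 9 mod 13: 9^1≡9, 9^2≡3, 9^3≡1. Order = 3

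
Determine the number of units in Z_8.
4

Prime factorization: 8 = 2^3
Using the formula φ(n) = n × Π(1 - 1/p) for each prime factor p:
φ(8) = 8 × (1 - 1/2)
φ(8) = 4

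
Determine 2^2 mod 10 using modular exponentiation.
2 = 2 (binary 10). Repeated squaring mod 10: 2^1 ≡ 2; 2^2 ≡ 2² = 4 ≡ 4. So 2^2 ≡ 4 (mod 10).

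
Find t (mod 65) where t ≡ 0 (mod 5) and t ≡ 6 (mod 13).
M = 5 × 13 = 65. M₁ = 13, y₁ ≡ 2 (mod 5). M₂ = 5, y₂ ≡ 8 (mod 13). t = 0×13×2 + 6×5×8 ≡ 45 (mod 65)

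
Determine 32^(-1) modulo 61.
32^(-1) ≡ 21 (mod 61). Verification: 32 × 21 = 672 ≡ 1 (mod 61)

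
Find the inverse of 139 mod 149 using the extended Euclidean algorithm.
Extended GCD: 139(-15) + 149(14) = 1. So 139^(-1) ≡ 134 ≡ 134 (mod 149). Verify: 139 × 134 = 18626 ≡ 1 (mod 149)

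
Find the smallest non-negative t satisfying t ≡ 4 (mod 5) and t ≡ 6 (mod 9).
M = 5 × 9 = 45. M₁ = 9, y₁ ≡ 4 (mod 5). M₂ = 5, y₂ ≡ 2 (mod 9). t = 4×9×4 + 6×5×2 ≡ 24 (mod 45)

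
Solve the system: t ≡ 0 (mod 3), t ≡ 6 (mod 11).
M = 3 × 11 = 33. M₁ = 11, y₁ ≡ 2 (mod 3). M₂ = 3, y₂ ≡ 4 (mod 11). t = 0×11×2 + 6×3×4 ≡ 6 (mod 33)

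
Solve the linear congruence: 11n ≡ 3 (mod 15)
3

Since gcd(11, 15) = 1 divides 3, a solution exists.
Multiply both sides by the inverse of 11 mod 15:
  11^(-1) mod 15 = 11
  x ≡ 11 × 3 ≡ 33 ≡ 3 (mod 15)
Verification: 11 × 3 = 33 = 2 × 15 + 3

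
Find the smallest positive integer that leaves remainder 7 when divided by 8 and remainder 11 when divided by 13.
M = 8 × 13 = 104. M₁ = 13, y₁ ≡ 5 (mod 8). M₂ = 8, y₂ ≡ 5 (mod 13). t = 7×13×5 + 11×8×5 ≡ 63 (mod 104). The smallest positive such number is 63.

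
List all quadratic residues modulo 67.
QRs mod 67: {1, 4, 6, 9, 10, 14, 15, 16, 17, 19, 21, 22, 23, 24, 25, 26, 29, 33, 35, 36, 37, 39, 40, 47, 49, 54, 55, 56, 59, 60, 62, 64, 65}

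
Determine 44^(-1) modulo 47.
44^(-1) ≡ 31 (mod 47). Verification: 44 × 31 = 1364 ≡ 1 (mod 47)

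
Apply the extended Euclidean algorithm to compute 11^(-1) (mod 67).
Extended GCD: 11(-6) + 67(1) = 1. So 11^(-1) ≡ 61 ≡ 61 (mod 67). Verify: 11 × 61 = 671 ≡ 1 (mod 67)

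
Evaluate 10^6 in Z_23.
6 = 4 + 2 (binary 110). Repeated squaring mod 23: 10^1 ≡ 10; 10^2 ≡ 10² = 100 ≡ 8; 10^4 ≡ 8² = 64 ≡ 18. Multiply: 10^6 = 10^4 × 10^2 ≡ 18 × 8 (mod 23): 18 × 8 = 144 ≡ 6. So 10^6 ≡ 6 (mod 23).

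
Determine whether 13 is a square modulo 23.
By Euler's criterion: 13^{11} ≡ 1 (mod 23). Since this equals 1, 13 is a QR.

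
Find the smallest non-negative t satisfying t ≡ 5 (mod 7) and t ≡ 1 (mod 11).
M = 7 × 11 = 77. M₁ = 11, y₁ ≡ 2 (mod 7). M₂ = 7, y₂ ≡ 8 (mod 11). t = 5×11×2 + 1×7×8 ≡ 12 (mod 77)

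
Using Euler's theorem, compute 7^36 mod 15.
By Euler: 7^{8} ≡ 1 (mod 15) since gcd(7, 15) = 1. 36 = 4×8 + 4. So 7^{36} ≡ 7^{4} ≡ 1 (mod 15)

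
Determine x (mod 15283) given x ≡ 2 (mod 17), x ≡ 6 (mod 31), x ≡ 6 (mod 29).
1804

Using the Chinese Remainder Theorem:
M = product of moduli = 15283
For equation 1: M_1 = 899, 899 ≡ 15 (mod 17), inverse of 899 mod 17 is 8 (check: 15 × 8 = 120 ≡ 1 (mod 17))
For equation 2: M_2 = 493, 493 ≡ 28 (mod 31), inverse of 493 mod 31 is 10 (check: 28 × 10 = 280 ≡ 1 (mod 31))
For equation 3: M_3 = 527, 527 ≡ 5 (mod 29), inverse of 527 mod 29 is 6 (check: 5 × 6 = 30 ≡ 1 (mod 29))
Combine: x ≡ Σ r_i×M_i×(M_i⁻¹ mod m_i) = 2×899×8 + 6×493×10 + 6×527×6 = 14384 + 29580 + 18972 = 62936
62936 mod 15283 = 1804
x ≡ 1804 (mod 15283)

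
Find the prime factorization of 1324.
2^2 × 331

Divide by primes starting from smallest:
1324 ÷ 2 = 662
662 ÷ 2 = 331
331 ÷ 331 = 1

1324 = 2^2 × 331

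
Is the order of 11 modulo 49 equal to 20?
No, the actual order is 21, not 20.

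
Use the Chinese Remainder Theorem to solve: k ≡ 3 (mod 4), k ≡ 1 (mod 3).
M = 4 × 3 = 12. M₁ = 3, y₁ ≡ 3 (mod 4). M₂ = 4, y₂ ≡ 1 (mod 3). k = 3×3×3 + 1×4×1 ≡ 7 (mod 12)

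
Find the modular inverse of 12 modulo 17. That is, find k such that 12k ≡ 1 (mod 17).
10

Using Extended Euclidean Algorithm:
gcd(12, 17) = 1
Bezout coefficients: 12 × -7 + 17 × 5 = 1
So 12 × -7 ≡ 1 (mod 17)
The inverse is -7 mod 17 = 10
Verification: 12 × 10 = 120 = 7 × 17 + 1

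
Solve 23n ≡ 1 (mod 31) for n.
27

Using Extended Euclidean Algorithm:
gcd(23, 31) = 1
Bezout coefficients: 23 × -4 + 31 × 3 = 1
So 23 × -4 ≡ 1 (mod 31)
The inverse is -4 mod 31 = 27
Verification: 23 × 27 = 621 = 20 × 31 + 1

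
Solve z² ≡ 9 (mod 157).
The square roots of 9 mod 157 are 154 and 3. Verify: 154² = 23716 ≡ 9 (mod 157)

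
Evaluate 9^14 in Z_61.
Using repeated squaring. 14 = 8 + 4 + 2 (binary 1110). Repeated squaring mod 61: 9^1 ≡ 9; 9^2 ≡ 9² = 81 ≡ 20; 9^4 ≡ 20² = 400 ≡ 34; 9^8 ≡ 34² = 1156 ≡ 58. Multiply: 9^14 = 9^8 × 9^4 × 9^2 ≡ 58 × 34 × 20 (mod 61): 58 × 34 = 1972 ≡ 20; 20 × 20 = 400 ≡ 34. So 9^14 ≡ 34 (mod 61).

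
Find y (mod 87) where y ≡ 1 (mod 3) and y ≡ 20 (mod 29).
M = 3 × 29 = 87. M₁ = 29, y₁ ≡ 2 (mod 3). M₂ = 3, y₂ ≡ 10 (mod 29). y = 1×29×2 + 20×3×10 ≡ 49 (mod 87)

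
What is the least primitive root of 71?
7

A primitive root g modulo p has order p-1 = 70
Prime divisors of 70: [2, 5, 7]
g is a primitive root iff g^(70/q) ≢ 1 (mod 71) for each prime divisor q
Testing small values:
  g = 2: 2^35 ≡ 1, 2^14 ≡ 54, 2^10 ≡ 30 (mod 71) → 2^35 ≡ 1, not primitive root
  g = 3: 3^35 ≡ 1, 3^14 ≡ 54, 3^10 ≡ 48 (mod 71) → 3^35 ≡ 1, not primitive root
  g = 4: 4^35 ≡ 1, 4^14 ≡ 5, 4^10 ≡ 48 (mod 71) → 4^35 ≡ 1, not primitive root
  g = 5: 5^35 ≡ 1, 5^14 ≡ 57, 5^10 ≡ 1 (mod 71) → 5^35 ≡ 1, not primitive root
  g = 6: 6^35 ≡ 1, 6^14 ≡ 5, 6^10 ≡ 20 (mod 71) → 6^35 ≡ 1, not primitive root
  g = 7: 7^35 ≡ 70, 7^14 ≡ 54, 7^10 ≡ 45 (mod 71) → none is 1, primitive root!
The smallest primitive root is 7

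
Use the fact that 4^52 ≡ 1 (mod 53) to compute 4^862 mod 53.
By Fermat: 4^{52} ≡ 1 (mod 53). 862 ≡ 30 (mod 52). So 4^{862} ≡ 4^{30} ≡ 44 (mod 53)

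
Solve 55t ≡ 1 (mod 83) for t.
80

Using Extended Euclidean Algorithm:
gcd(55, 83) = 1
Bezout coefficients: 55 × -3 + 83 × 2 = 1
So 55 × -3 ≡ 1 (mod 83)
The inverse is -3 mod 83 = 80
Verification: 55 × 80 = 4400 = 53 × 83 + 1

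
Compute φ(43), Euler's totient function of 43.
42

Prime factorization: 43 = 43
Using the formula φ(n) = n × Π(1 - 1/p) for each prime factor p:
φ(43) = 43 × (1 - 1/43)
φ(43) = 42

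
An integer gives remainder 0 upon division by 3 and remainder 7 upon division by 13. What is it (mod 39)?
M = 3 × 13 = 39. M₁ = 13, y₁ ≡ 1 (mod 3). M₂ = 3, y₂ ≡ 9 (mod 13). t = 0×13×1 + 7×3×9 ≡ 33 (mod 39). The smallest positive such number is 33.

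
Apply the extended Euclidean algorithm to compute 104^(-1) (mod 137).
Extended GCD: 104(-54) + 137(41) = 1. So 104^(-1) ≡ 83 ≡ 83 (mod 137). Verify: 104 × 83 = 8632 ≡ 1 (mod 137)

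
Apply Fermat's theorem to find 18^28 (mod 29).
By Fermat's Little Theorem, 18^{28} ≡ 1 (mod 29) since 29 is prime and gcd(18, 29) = 1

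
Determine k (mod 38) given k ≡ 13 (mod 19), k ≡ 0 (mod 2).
32

Using the Chinese Remainder Theorem:
M = product of moduli = 38
For equation 1: M_1 = 2, 2 ≡ 2 (mod 19), inverse of 2 mod 19 is 10 (check: 2 × 10 = 20 ≡ 1 (mod 19))
For equation 2: M_2 = 19, 19 ≡ 1 (mod 2), inverse of 19 mod 2 is 1 (check: 1 × 1 = 1 ≡ 1 (mod 2))
Combine: k ≡ Σ r_i×M_i×(M_i⁻¹ mod m_i) = 13×2×10 + 0×19×1 = 260 + 0 = 260
260 mod 38 = 32
k ≡ 32 (mod 38)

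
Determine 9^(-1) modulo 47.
9^(-1) ≡ 21 (mod 47). Verification: 9 × 21 = 189 ≡ 1 (mod 47)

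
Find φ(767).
696

Prime factorization: 767 = 13 × 59
Using the formula φ(n) = n × Π(1 - 1/p) for each prime factor p:
φ(767) = 767 × (1 - 1/13) × (1 - 1/59)
φ(767) = 696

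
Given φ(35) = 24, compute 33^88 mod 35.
By Euler: 33^{24} ≡ 1 (mod 35) since gcd(33, 35) = 1. 88 = 3×24 + 16. So 33^{88} ≡ 33^{16} ≡ 16 (mod 35)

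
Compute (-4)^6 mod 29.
(-4) ≡ 25 (mod 29). 6 = 4 + 2 (binary 110). Repeated squaring mod 29: 25^1 ≡ 25; 25^2 ≡ 25² = 625 ≡ 16; 25^4 ≡ 16² = 256 ≡ 24. Multiply: (-4)^6 ≡ 25^4 × 25^2 ≡ 24 × 16 (mod 29): 24 × 16 = 384 ≡ 7. So (-4)^6 ≡ 7 (mod 29).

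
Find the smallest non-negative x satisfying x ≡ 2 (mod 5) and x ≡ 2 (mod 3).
M = 5 × 3 = 15. M₁ = 3, y₁ ≡ 2 (mod 5). M₂ = 5, y₂ ≡ 2 (mod 3). x = 2×3×2 + 2×5×2 ≡ 2 (mod 15)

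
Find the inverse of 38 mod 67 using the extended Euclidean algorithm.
Extended GCD: 38(30) + 67(-17) = 1. So 38^(-1) ≡ 30 ≡ 30 (mod 67). Verify: 38 × 30 = 1140 ≡ 1 (mod 67)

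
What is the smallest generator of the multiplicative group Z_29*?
p - 1 = 28 has prime divisors 2, 7. h is a primitive root mod 29 iff h^(28/q) ≢ 1 (mod 29) for each such q.
h = 2: 2^14 ≡ 28, 2^4 ≡ 16 (mod 29); none is 1, so 2 has order 28 and is a primitive root.
The smallest primitive root mod 29 is g = 2.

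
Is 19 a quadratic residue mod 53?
By Euler's criterion: 19^{26} ≡ 52 (mod 53). Since this equals -1 (≡ 52), 19 is not a QR.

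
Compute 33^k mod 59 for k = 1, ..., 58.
g^1, g^2, ..., g^{58} mod 59: {33, 27, 6, 21, 44, 36, 8, 28, 39, 48, 50, 57, 52, 5, 47, 17, 30, 46, 43, 3, 40, 22, 18, 4, 14, 49, 24, 25, 58, 26, 32, 53, 38, 15, 23, 51, 31, 20, 11, 9, 2, 7, 54, 12, 42, 29, 13, 16, 56, 19, 37, 41, 55, 45, 10, 35, 34, 1}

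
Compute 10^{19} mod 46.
44

Using successive squaring:
Binary expansion of 19: 10011
Powers of 10 mod 46 (each is the square of the previous):
  10^1 ≡ 10 (mod 46)
  10^2 ≡ 10² = 100 ≡ 8 (mod 46)
  10^4 ≡ 8² = 64 ≡ 18 (mod 46)
  10^8 ≡ 18² = 324 ≡ 2 (mod 46)
  10^16 ≡ 2² = 4 ≡ 4 (mod 46)
19 = 16 + 2 + 1, so 10^19 = 10^16 × 10^2 × 10^1 ≡ 4 × 8 × 10 (mod 46)
Multiplying step by step:
  4 × 8 = 32 ≡ 32 (mod 46)
  32 × 10 = 320 ≡ 44 (mod 46)
Result: 10^19 ≡ 44 (mod 46)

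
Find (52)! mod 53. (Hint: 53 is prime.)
By Wilson's theorem, (52)! ≡ -1 ≡ 52 (mod 53)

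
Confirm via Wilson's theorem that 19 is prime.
(18)! mod 19 = 18. Since this equals -1 (mod 19), Wilson confirms 19 is prime.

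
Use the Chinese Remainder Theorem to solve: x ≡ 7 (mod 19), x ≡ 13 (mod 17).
64

Using the Chinese Remainder Theorem:
M = product of moduli = 323
For equation 1: M_1 = 17, 17 ≡ 17 (mod 19), inverse of 17 mod 19 is 9 (check: 17 × 9 = 153 ≡ 1 (mod 19))
For equation 2: M_2 = 19, 19 ≡ 2 (mod 17), inverse of 19 mod 17 is 9 (check: 2 × 9 = 18 ≡ 1 (mod 17))
Combine: x ≡ Σ r_i×M_i×(M_i⁻¹ mod m_i) = 7×17×9 + 13×19×9 = 1071 + 2223 = 3294
3294 mod 323 = 64
x ≡ 64 (mod 323)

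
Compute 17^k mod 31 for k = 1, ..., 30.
g^1, g^2, ..., g^{30} mod 31: {17, 10, 15, 7, 26, 8, 12, 18, 27, 25, 22, 2, 3, 20, 30, 14, 21, 16, 24, 5, 23, 19, 13, 4, 6, 9, 29, 28, 11, 1}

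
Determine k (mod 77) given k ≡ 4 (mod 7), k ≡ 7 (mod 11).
18

Using the Chinese Remainder Theorem:
M = product of moduli = 77
For equation 1: M_1 = 11, 11 ≡ 4 (mod 7), inverse of 11 mod 7 is 2 (check: 4 × 2 = 8 ≡ 1 (mod 7))
For equation 2: M_2 = 7, 7 ≡ 7 (mod 11), inverse of 7 mod 11 is 8 (check: 7 × 8 = 56 ≡ 1 (mod 11))
Combine: k ≡ Σ r_i×M_i×(M_i⁻¹ mod m_i) = 4×11×2 + 7×7×8 = 88 + 392 = 480
480 mod 77 = 18
k ≡ 18 (mod 77)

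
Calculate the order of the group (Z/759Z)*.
440

Prime factorization: 759 = 3 × 11 × 23
Using the formula φ(n) = n × Π(1 - 1/p) for each prime factor p:
φ(759) = 759 × (1 - 1/3) × (1 - 1/11) × (1 - 1/23)
φ(759) = 440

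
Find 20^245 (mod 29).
Using Fermat: 20^{28} ≡ 1 (mod 29). 245 ≡ 21 (mod 28). So 20^{245} ≡ 20^{21} ≡ 1 (mod 29)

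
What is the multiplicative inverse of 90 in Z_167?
90^(-1) ≡ 13 (mod 167). Verification: 90 × 13 = 1170 ≡ 1 (mod 167)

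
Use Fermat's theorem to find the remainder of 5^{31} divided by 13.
8

By Fermat's Little Theorem, a^(p-1) ≡ 1 (mod p) for prime p and gcd(a, p) = 1
Here p = 13, so 5^12 ≡ 1 (mod 13)
We can reduce the exponent: 31 mod 12 = 7
So 5^31 ≡ 5^7 (mod 13)
Computing: 5^7 mod 13 = 8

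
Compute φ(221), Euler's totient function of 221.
192

Prime factorization: 221 = 13 × 17
Using the formula φ(n) = n × Π(1 - 1/p) for each prime factor p:
φ(221) = 221 × (1 - 1/13) × (1 - 1/17)
φ(221) = 192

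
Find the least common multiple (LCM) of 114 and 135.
5130

First find GCD(114, 135) using the Euclidean algorithm:
114 = 0 × 135 + 114
135 = 1 × 114 + 21
114 = 5 × 21 + 9
21 = 2 × 9 + 3
9 = 3 × 3 + 0
GCD(114, 135) = 3

LCM formula: LCM(a, b) = (a × b) / GCD(a, b)
LCM(114, 135) = (114 × 135) / 3
LCM(114, 135) = 15390 / 3
LCM(114, 135) = 5130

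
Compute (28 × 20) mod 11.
10

(28 × 20) = 560
560 mod 11 = 10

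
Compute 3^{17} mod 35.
33

Using successive squaring:
Binary expansion of 17: 10001
Powers of 3 mod 35 (each is the square of the previous):
  3^1 ≡ 3 (mod 35)
  3^2 ≡ 3² = 9 ≡ 9 (mod 35)
  3^4 ≡ 9² = 81 ≡ 11 (mod 35)
  3^8 ≡ 11² = 121 ≡ 16 (mod 35)
  3^16 ≡ 16² = 256 ≡ 11 (mod 35)
17 = 16 + 1, so 3^17 = 3^16 × 3^1 ≡ 11 × 3 (mod 35)
Multiplying step by step:
  11 × 3 = 33 ≡ 33 (mod 35)
Result: 3^17 ≡ 33 (mod 35)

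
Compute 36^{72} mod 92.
52

Using successive squaring:
Binary expansion of 72: 1001000
Powers of 36 mod 92 (each is the square of the previous):
  36^1 ≡ 36 (mod 92)
  36^2 ≡ 36² = 1296 ≡ 8 (mod 92)
  36^4 ≡ 8² = 64 ≡ 64 (mod 92)
  36^8 ≡ 64² = 4096 ≡ 48 (mod 92)
  36^16 ≡ 48² = 2304 ≡ 4 (mod 92)
  36^32 ≡ 4² = 16 ≡ 16 (mod 92)
  36^64 ≡ 16² = 256 ≡ 72 (mod 92)
72 = 64 + 8, so 36^72 = 36^64 × 36^8 ≡ 72 × 48 (mod 92)
Multiplying step by step:
  72 × 48 = 3456 ≡ 52 (mod 92)
Result: 36^72 ≡ 52 (mod 92)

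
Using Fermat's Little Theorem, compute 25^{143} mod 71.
5

By Fermat's Little Theorem, a^(p-1) ≡ 1 (mod p) for prime p and gcd(a, p) = 1
Here p = 71, so 25^70 ≡ 1 (mod 71)
We can reduce the exponent: 143 mod 70 = 3
So 25^143 ≡ 25^3 (mod 71)
Computing: 25^3 mod 71 = 5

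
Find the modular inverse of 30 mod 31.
30^(-1) ≡ 30 (mod 31). Verification: 30 × 30 = 900 ≡ 1 (mod 31)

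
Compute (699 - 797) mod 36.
10

(699 - 797) = -98
-98 mod 36 = 10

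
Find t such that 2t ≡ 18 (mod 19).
9

Since gcd(2, 19) = 1 divides 18, a solution exists.
Multiply both sides by the inverse of 2 mod 19:
  2^(-1) mod 19 = 10
  x ≡ 10 × 18 ≡ 180 ≡ 9 (mod 19)
Verification: 2 × 9 = 18 = 0 × 19 + 18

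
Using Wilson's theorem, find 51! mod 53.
(52)! = (51)! × (52) ≡ -1 (mod 53). So (51)! ≡ -1 × (52)^(-1) ≡ (-1)×(-1) = 1 (mod 53)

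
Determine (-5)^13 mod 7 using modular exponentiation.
Using Fermat: (-5)^{6} ≡ 1 (mod 7). 13 ≡ 1 (mod 6). So (-5)^{13} ≡ (-5)^{1} ≡ 2 (mod 7)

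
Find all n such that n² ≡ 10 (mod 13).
The square roots of 10 mod 13 are 7 and 6. Verify: 7² = 49 ≡ 10 (mod 13)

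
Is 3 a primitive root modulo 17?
p - 1 = 16 has prime divisors 2. Check 3^(16/q) mod 17 for each: 3^(16/2) = 3^8 ≡ 16 (mod 17). None of these is 1, so 3 has order 16 = φ(17), so it is a primitive root mod 17.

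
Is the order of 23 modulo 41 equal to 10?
Yes, ord_41(23) = 10.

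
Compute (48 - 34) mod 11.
3

(48 - 34) = 14
14 mod 11 = 3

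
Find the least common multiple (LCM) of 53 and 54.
2862

First find GCD(53, 54) using the Euclidean algorithm:
53 = 0 × 54 + 53
54 = 1 × 53 + 1
53 = 53 × 1 + 0
GCD(53, 54) = 1

LCM formula: LCM(a, b) = (a × b) / GCD(a, b)
LCM(53, 54) = (53 × 54) / 1
LCM(53, 54) = 2862 / 1
LCM(53, 54) = 2862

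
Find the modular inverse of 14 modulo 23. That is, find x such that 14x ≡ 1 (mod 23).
5

Using Extended Euclidean Algorithm:
gcd(14, 23) = 1
Bezout coefficients: 14 × 5 + 23 × -3 = 1
So 14 × 5 ≡ 1 (mod 23)
The inverse is 5 mod 23 = 5
Verification: 14 × 5 = 70 = 3 × 23 + 1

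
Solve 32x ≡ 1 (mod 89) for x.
64

Using Extended Euclidean Algorithm:
gcd(32, 89) = 1
Bezout coefficients: 32 × -25 + 89 × 9 = 1
So 32 × -25 ≡ 1 (mod 89)
The inverse is -25 mod 89 = 64
Verification: 32 × 64 = 2048 = 23 × 89 + 1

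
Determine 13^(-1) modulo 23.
13^(-1) ≡ 16 (mod 23). Verification: 13 × 16 = 208 ≡ 1 (mod 23)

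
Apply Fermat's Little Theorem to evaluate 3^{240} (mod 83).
23

By Fermat's Little Theorem, a^(p-1) ≡ 1 (mod p) for prime p and gcd(a, p) = 1
Here p = 83, so 3^82 ≡ 1 (mod 83)
We can reduce the exponent: 240 mod 82 = 76
So 3^240 ≡ 3^76 (mod 83)
Computing: 3^76 mod 83 = 23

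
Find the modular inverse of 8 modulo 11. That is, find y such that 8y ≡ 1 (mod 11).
7

Using Extended Euclidean Algorithm:
gcd(8, 11) = 1
Bezout coefficients: 8 × -4 + 11 × 3 = 1
So 8 × -4 ≡ 1 (mod 11)
The inverse is -4 mod 11 = 7
Verification: 8 × 7 = 56 = 5 × 11 + 1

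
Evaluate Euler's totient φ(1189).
1120

Prime factorization: 1189 = 29 × 41
Using the formula φ(n) = n × Π(1 - 1/p) for each prime factor p:
φ(1189) = 1189 × (1 - 1/29) × (1 - 1/41)
φ(1189) = 1120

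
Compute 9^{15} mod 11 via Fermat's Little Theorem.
1

By Fermat's Little Theorem, a^(p-1) ≡ 1 (mod p) for prime p and gcd(a, p) = 1
Here p = 11, so 9^10 ≡ 1 (mod 11)
We can reduce the exponent: 15 mod 10 = 5
So 9^15 ≡ 9^5 (mod 11)
Computing: 9^5 mod 11 = 1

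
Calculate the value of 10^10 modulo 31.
10 = 8 + 2 (binary 1010). Repeated squaring mod 31: 10^1 ≡ 10; 10^2 ≡ 10² = 100 ≡ 7; 10^4 ≡ 7² = 49 ≡ 18; 10^8 ≡ 18² = 324 ≡ 14. Multiply: 10^10 = 10^8 × 10^2 ≡ 14 × 7 (mod 31): 14 × 7 = 98 ≡ 5. So 10^10 ≡ 5 (mod 31).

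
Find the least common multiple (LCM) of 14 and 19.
266

First find GCD(14, 19) using the Euclidean algorithm:
14 = 0 × 19 + 14
19 = 1 × 14 + 5
14 = 2 × 5 + 4
5 = 1 × 4 + 1
4 = 4 × 1 + 0
GCD(14, 19) = 1

LCM formula: LCM(a, b) = (a × b) / GCD(a, b)
LCM(14, 19) = (14 × 19) / 1
LCM(14, 19) = 266 / 1
LCM(14, 19) = 266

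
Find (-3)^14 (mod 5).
Using Fermat: (-3)^{4} ≡ 1 (mod 5). 14 ≡ 2 (mod 4). So (-3)^{14} ≡ (-3)^{2} ≡ 4 (mod 5)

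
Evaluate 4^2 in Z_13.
2 = 2 (binary 10). Repeated squaring mod 13: 4^1 ≡ 4; 4^2 ≡ 4² = 16 ≡ 3. So 4^2 ≡ 3 (mod 13).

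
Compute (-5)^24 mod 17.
Using Fermat: (-5)^{16} ≡ 1 (mod 17). 24 ≡ 8 (mod 16). So (-5)^{24} ≡ (-5)^{8} ≡ 16 (mod 17)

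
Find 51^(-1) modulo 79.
31

Using Extended Euclidean Algorithm:
gcd(51, 79) = 1
Bezout coefficients: 51 × 31 + 79 × -20 = 1
So 51 × 31 ≡ 1 (mod 79)
The inverse is 31 mod 79 = 31
Verification: 51 × 31 = 1581 = 20 × 79 + 1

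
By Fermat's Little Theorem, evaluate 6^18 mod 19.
By Fermat's Little Theorem, 6^{18} ≡ 1 (mod 19) since 19 is prime and gcd(6, 19) = 1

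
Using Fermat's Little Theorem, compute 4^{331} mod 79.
40

By Fermat's Little Theorem, a^(p-1) ≡ 1 (mod p) for prime p and gcd(a, p) = 1
Here p = 79, so 4^78 ≡ 1 (mod 79)
We can reduce the exponent: 331 mod 78 = 19
So 4^331 ≡ 4^19 (mod 79)
Computing: 4^19 mod 79 = 40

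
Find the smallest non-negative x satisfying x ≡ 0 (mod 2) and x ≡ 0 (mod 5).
M = 2 × 5 = 10. M₁ = 5, y₁ ≡ 1 (mod 2). M₂ = 2, y₂ ≡ 3 (mod 5). x = 0×5×1 + 0×2×3 ≡ 0 (mod 10)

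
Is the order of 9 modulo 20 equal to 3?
No, the actual order is 2, not 3.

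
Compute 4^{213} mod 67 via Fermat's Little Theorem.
25

By Fermat's Little Theorem, a^(p-1) ≡ 1 (mod p) for prime p and gcd(a, p) = 1
Here p = 67, so 4^66 ≡ 1 (mod 67)
We can reduce the exponent: 213 mod 66 = 15
So 4^213 ≡ 4^15 (mod 67)
Computing: 4^15 mod 67 = 25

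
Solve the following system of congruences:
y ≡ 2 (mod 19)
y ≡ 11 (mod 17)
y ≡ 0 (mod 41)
5740

Using the Chinese Remainder Theorem:
M = product of moduli = 13243
For equation 1: M_1 = 697, 697 ≡ 13 (mod 19), inverse of 697 mod 19 is 3 (check: 13 × 3 = 39 ≡ 1 (mod 19))
For equation 2: M_2 = 779, 779 ≡ 14 (mod 17), inverse of 779 mod 17 is 11 (check: 14 × 11 = 154 ≡ 1 (mod 17))
For equation 3: M_3 = 323, 323 ≡ 36 (mod 41), inverse of 323 mod 41 is 8 (check: 36 × 8 = 288 ≡ 1 (mod 41))
Combine: y ≡ Σ r_i×M_i×(M_i⁻¹ mod m_i) = 2×697×3 + 11×779×11 + 0×323×8 = 4182 + 94259 + 0 = 98441
98441 mod 13243 = 5740
y ≡ 5740 (mod 13243)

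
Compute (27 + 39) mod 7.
3

(27 + 39) = 66
66 mod 7 = 3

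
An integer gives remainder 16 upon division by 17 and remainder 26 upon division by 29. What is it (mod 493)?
M = 17 × 29 = 493. M₁ = 29, y₁ ≡ 10 (mod 17). M₂ = 17, y₂ ≡ 12 (mod 29). y = 16×29×10 + 26×17×12 ≡ 84 (mod 493). The smallest positive such number is 84.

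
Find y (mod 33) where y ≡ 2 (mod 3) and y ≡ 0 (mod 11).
M = 3 × 11 = 33. M₁ = 11, y₁ ≡ 2 (mod 3). M₂ = 3, y₂ ≡ 4 (mod 11). y = 2×11×2 + 0×3×4 ≡ 11 (mod 33)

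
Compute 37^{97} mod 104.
37

Using successive squaring:
Binary expansion of 97: 1100001
Powers of 37 mod 104 (each is the square of the previous):
  37^1 ≡ 37 (mod 104)
  37^2 ≡ 37² = 1369 ≡ 17 (mod 104)
  37^4 ≡ 17² = 289 ≡ 81 (mod 104)
  37^8 ≡ 81² = 6561 ≡ 9 (mod 104)
  37^16 ≡ 9² = 81 ≡ 81 (mod 104)
  37^32 ≡ 81² = 6561 ≡ 9 (mod 104)
  37^64 ≡ 9² = 81 ≡ 81 (mod 104)
97 = 64 + 32 + 1, so 37^97 = 37^64 × 37^32 × 37^1 ≡ 81 × 9 × 37 (mod 104)
Multiplying step by step:
  81 × 9 = 729 ≡ 1 (mod 104)
  1 × 37 = 37 ≡ 37 (mod 104)
Result: 37^97 ≡ 37 (mod 104)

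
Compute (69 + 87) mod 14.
2

(69 + 87) = 156
156 mod 14 = 2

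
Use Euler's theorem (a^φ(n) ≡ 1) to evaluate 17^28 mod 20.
By Euler: 17^{8} ≡ 1 (mod 20) since gcd(17, 20) = 1. 28 = 3×8 + 4. So 17^{28} ≡ 17^{4} ≡ 1 (mod 20)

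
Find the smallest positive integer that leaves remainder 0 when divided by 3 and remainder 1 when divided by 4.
M = 3 × 4 = 12. M₁ = 4, y₁ ≡ 1 (mod 3). M₂ = 3, y₂ ≡ 3 (mod 4). k = 0×4×1 + 1×3×3 ≡ 9 (mod 12). The smallest positive such number is 9.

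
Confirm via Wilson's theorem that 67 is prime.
(66)! mod 67 = 66. Since this equals -1 (mod 67), Wilson confirms 67 is prime.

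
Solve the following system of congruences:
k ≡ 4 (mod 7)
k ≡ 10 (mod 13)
88

Using the Chinese Remainder Theorem:
M = product of moduli = 91
For equation 1: M_1 = 13, 13 ≡ 6 (mod 7), inverse of 13 mod 7 is 6 (check: 6 × 6 = 36 ≡ 1 (mod 7))
For equation 2: M_2 = 7, 7 ≡ 7 (mod 13), inverse of 7 mod 13 is 2 (check: 7 × 2 = 14 ≡ 1 (mod 13))
Combine: k ≡ Σ r_i×M_i×(M_i⁻¹ mod m_i) = 4×13×6 + 10×7×2 = 312 + 140 = 452
452 mod 91 = 88
k ≡ 88 (mod 91)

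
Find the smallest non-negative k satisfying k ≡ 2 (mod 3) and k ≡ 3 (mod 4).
M = 3 × 4 = 12. M₁ = 4, y₁ ≡ 1 (mod 3). M₂ = 3, y₂ ≡ 3 (mod 4). k = 2×4×1 + 3×3×3 ≡ 11 (mod 12)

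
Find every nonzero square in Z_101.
QRs mod 101: {1, 4, 5, 6, 9, 13, 14, 16, 17, 19, 20, 21, 22, 23, 24, 25, 30, 31, 33, 36, 37, 43, 45, 47, 49, 52, 54, 56, 58, 64, 65, 68, 70, 71, 76, 77, 78, 79, 80, 81, 82, 84, 85, 87, 88, 92, 95, 96, 97, 100}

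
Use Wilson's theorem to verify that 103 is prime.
(102)! mod 103 = 102. Since this equals -1 (mod 103), Wilson confirms 103 is prime.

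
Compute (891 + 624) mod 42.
3

(891 + 624) = 1515
1515 mod 42 = 3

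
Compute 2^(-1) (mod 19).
10

Using Extended Euclidean Algorithm:
gcd(2, 19) = 1
Bezout coefficients: 2 × -9 + 19 × 1 = 1
So 2 × -9 ≡ 1 (mod 19)
The inverse is -9 mod 19 = 10
Verification: 2 × 10 = 20 = 1 × 19 + 1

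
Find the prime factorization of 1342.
2 × 11 × 61

Divide by primes starting from smallest:
1342 ÷ 2 = 671
671 ÷ 11 = 61
61 ÷ 61 = 1

1342 = 2 × 11 × 61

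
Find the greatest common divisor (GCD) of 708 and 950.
2

Using the Euclidean algorithm:
708 = 0 × 950 + 708
950 = 1 × 708 + 242
708 = 2 × 242 + 224
242 = 1 × 224 + 18
224 = 12 × 18 + 8
18 = 2 × 8 + 2
8 = 4 × 2 + 0

GCD(708, 950) = 2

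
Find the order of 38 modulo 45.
Powers of 38 mod 45: 38^1≡38, 38^2≡4, 38^3≡17, 38^4≡16, 38^5≡23, 38^6≡19, 38^7≡2, 38^8≡31, 38^9≡8, 38^10≡34, 38^11≡32, 38^12≡1. Order = 12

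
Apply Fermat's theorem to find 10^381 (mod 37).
By Fermat: 10^{36} ≡ 1 (mod 37). 381 ≡ 21 (mod 36). So 10^{381} ≡ 10^{21} ≡ 1 (mod 37)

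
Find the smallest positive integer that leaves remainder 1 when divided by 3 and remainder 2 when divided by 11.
M = 3 × 11 = 33. M₁ = 11, y₁ ≡ 2 (mod 3). M₂ = 3, y₂ ≡ 4 (mod 11). n = 1×11×2 + 2×3×4 ≡ 13 (mod 33). The smallest positive such number is 13.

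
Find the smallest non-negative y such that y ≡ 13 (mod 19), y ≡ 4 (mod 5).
89

Using the Chinese Remainder Theorem:
M = product of moduli = 95
For equation 1: M_1 = 5, 5 ≡ 5 (mod 19), inverse of 5 mod 19 is 4 (check: 5 × 4 = 20 ≡ 1 (mod 19))
For equation 2: M_2 = 19, 19 ≡ 4 (mod 5), inverse of 19 mod 5 is 4 (check: 4 × 4 = 16 ≡ 1 (mod 5))
Combine: y ≡ Σ r_i×M_i×(M_i⁻¹ mod m_i) = 13×5×4 + 4×19×4 = 260 + 304 = 564
564 mod 95 = 89
y ≡ 89 (mod 95)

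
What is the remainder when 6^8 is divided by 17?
8 = 8 (binary 1000). Repeated squaring mod 17: 6^1 ≡ 6; 6^2 ≡ 6² = 36 ≡ 2; 6^4 ≡ 2² = 4 ≡ 4; 6^8 ≡ 4² = 16 ≡ 16. So 6^8 ≡ 16 (mod 17).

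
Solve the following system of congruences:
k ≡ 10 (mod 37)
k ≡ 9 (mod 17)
417

Using the Chinese Remainder Theorem:
M = product of moduli = 629
For equation 1: M_1 = 17, 17 ≡ 17 (mod 37), inverse of 17 mod 37 is 24 (check: 17 × 24 = 408 ≡ 1 (mod 37))
For equation 2: M_2 = 37, 37 ≡ 3 (mod 17), inverse of 37 mod 17 is 6 (check: 3 × 6 = 18 ≡ 1 (mod 17))
Combine: k ≡ Σ r_i×M_i×(M_i⁻¹ mod m_i) = 10×17×24 + 9×37×6 = 4080 + 1998 = 6078
6078 mod 629 = 417
k ≡ 417 (mod 629)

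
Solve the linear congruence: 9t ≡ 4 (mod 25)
6

Since gcd(9, 25) = 1 divides 4, a solution exists.
Multiply both sides by the inverse of 9 mod 25:
  9^(-1) mod 25 = 14
  x ≡ 14 × 4 ≡ 56 ≡ 6 (mod 25)
Verification: 9 × 6 = 54 = 2 × 25 + 4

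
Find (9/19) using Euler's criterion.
(9/19) = 9^{9} mod 19 = 1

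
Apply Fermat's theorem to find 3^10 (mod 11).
By Fermat's Little Theorem, 3^{10} ≡ 1 (mod 11) since 11 is prime and gcd(3, 11) = 1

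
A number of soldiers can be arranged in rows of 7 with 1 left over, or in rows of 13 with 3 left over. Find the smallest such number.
M = 7 × 13 = 91. M₁ = 13, y₁ ≡ 6 (mod 7). M₂ = 7, y₂ ≡ 2 (mod 13). r = 1×13×6 + 3×7×2 ≡ 29 (mod 91). The smallest positive such number is 29.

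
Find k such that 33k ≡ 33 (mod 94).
1

Since gcd(33, 94) = 1 divides 33, a solution exists.
Multiply both sides by the inverse of 33 mod 94:
  33^(-1) mod 94 = 57
  x ≡ 57 × 33 ≡ 1881 ≡ 1 (mod 94)
Verification: 33 × 1 = 33 = 0 × 94 + 33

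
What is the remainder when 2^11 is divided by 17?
Using repeated squaring. 11 = 8 + 2 + 1 (binary 1011). Repeated squaring mod 17: 2^1 ≡ 2; 2^2 ≡ 2² = 4 ≡ 4; 2^4 ≡ 4² = 16 ≡ 16; 2^8 ≡ 16² = 256 ≡ 1. Multiply: 2^11 = 2^8 × 2^2 × 2^1 ≡ 1 × 4 × 2 (mod 17): 1 × 4 = 4 ≡ 4; 4 × 2 = 8 ≡ 8. So 2^11 ≡ 8 (mod 17).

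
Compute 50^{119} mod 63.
29

Using successive squaring:
Binary expansion of 119: 1110111
Powers of 50 mod 63 (each is the square of the previous):
  50^1 ≡ 50 (mod 63)
  50^2 ≡ 50² = 2500 ≡ 43 (mod 63)
  50^4 ≡ 43² = 1849 ≡ 22 (mod 63)
  50^8 ≡ 22² = 484 ≡ 43 (mod 63)
  50^16 ≡ 43² = 1849 ≡ 22 (mod 63)
  50^32 ≡ 22² = 484 ≡ 43 (mod 63)
  50^64 ≡ 43² = 1849 ≡ 22 (mod 63)
119 = 64 + 32 + 16 + 4 + 2 + 1, so 50^119 = 50^64 × 50^32 × 50^16 × 50^4 × 50^2 × 50^1 ≡ 22 × 43 × 22 × 22 × 43 × 50 (mod 63)
Multiplying step by step:
  22 × 43 = 946 ≡ 1 (mod 63)
  1 × 22 = 22 ≡ 22 (mod 63)
  22 × 22 = 484 ≡ 43 (mod 63)
  43 × 43 = 1849 ≡ 22 (mod 63)
  22 × 50 = 1100 ≡ 29 (mod 63)
Result: 50^119 ≡ 29 (mod 63)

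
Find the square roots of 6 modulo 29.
The square roots of 6 mod 29 are 8 and 21. Verify: 8² = 64 ≡ 6 (mod 29)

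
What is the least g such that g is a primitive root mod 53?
p - 1 = 52 has prime divisors 2, 13. h is a primitive root mod 53 iff h^(52/q) ≢ 1 (mod 53) for each such q.
h = 2: 2^26 ≡ 52, 2^4 ≡ 16 (mod 53); none is 1, so 2 has order 52 and is a primitive root.
The smallest primitive root mod 53 is g = 2.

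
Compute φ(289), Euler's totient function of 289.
272

Prime factorization: 289 = 17^2
Using the formula φ(n) = n × Π(1 - 1/p) for each prime factor p:
φ(289) = 289 × (1 - 1/17)
φ(289) = 272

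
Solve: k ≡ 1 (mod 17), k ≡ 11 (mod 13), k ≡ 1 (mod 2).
M = 17 × 13 × 2 = 442. M₁ = 26, y₁ ≡ 2 (mod 17). M₂ = 34, y₂ ≡ 5 (mod 13). M₃ = 221, y₃ ≡ 1 (mod 2). k = 1×26×2 + 11×34×5 + 1×221×1 ≡ 375 (mod 442)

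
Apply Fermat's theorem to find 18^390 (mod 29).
By Fermat: 18^{28} ≡ 1 (mod 29). 390 ≡ 26 (mod 28). So 18^{390} ≡ 18^{26} ≡ 6 (mod 29)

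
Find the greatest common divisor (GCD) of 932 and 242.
2

Using the Euclidean algorithm:
932 = 3 × 242 + 206
242 = 1 × 206 + 36
206 = 5 × 36 + 26
36 = 1 × 26 + 10
26 = 2 × 10 + 6
10 = 1 × 6 + 4
6 = 1 × 4 + 2
4 = 2 × 2 + 0

GCD(932, 242) = 2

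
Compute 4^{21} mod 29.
28

Using successive squaring:
Binary expansion of 21: 10101
Powers of 4 mod 29 (each is the square of the previous):
  4^1 ≡ 4 (mod 29)
  4^2 ≡ 4² = 16 ≡ 16 (mod 29)
  4^4 ≡ 16² = 256 ≡ 24 (mod 29)
  4^8 ≡ 24² = 576 ≡ 25 (mod 29)
  4^16 ≡ 25² = 625 ≡ 16 (mod 29)
21 = 16 + 4 + 1, so 4^21 = 4^16 × 4^4 × 4^1 ≡ 16 × 24 × 4 (mod 29)
Multiplying step by step:
  16 × 24 = 384 ≡ 7 (mod 29)
  7 × 4 = 28 ≡ 28 (mod 29)
Result: 4^21 ≡ 28 (mod 29)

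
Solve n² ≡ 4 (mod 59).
The square roots of 4 mod 59 are 57 and 2. Verify: 57² = 3249 ≡ 4 (mod 59)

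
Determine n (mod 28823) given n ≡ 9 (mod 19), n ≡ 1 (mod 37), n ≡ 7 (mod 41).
15874

Using the Chinese Remainder Theorem:
M = product of moduli = 28823
For equation 1: M_1 = 1517, 1517 ≡ 16 (mod 19), inverse of 1517 mod 19 is 6 (check: 16 × 6 = 96 ≡ 1 (mod 19))
For equation 2: M_2 = 779, 779 ≡ 2 (mod 37), inverse of 779 mod 37 is 19 (check: 2 × 19 = 38 ≡ 1 (mod 37))
For equation 3: M_3 = 703, 703 ≡ 6 (mod 41), inverse of 703 mod 41 is 7 (check: 6 × 7 = 42 ≡ 1 (mod 41))
Combine: n ≡ Σ r_i×M_i×(M_i⁻¹ mod m_i) = 9×1517×6 + 1×779×19 + 7×703×7 = 81918 + 14801 + 34447 = 131166
131166 mod 28823 = 15874
n ≡ 15874 (mod 28823)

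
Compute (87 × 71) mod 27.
21

(87 × 71) = 6177
6177 mod 27 = 21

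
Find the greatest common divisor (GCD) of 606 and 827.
1

Using the Euclidean algorithm:
606 = 0 × 827 + 606
827 = 1 × 606 + 221
606 = 2 × 221 + 164
221 = 1 × 164 + 57
164 = 2 × 57 + 50
57 = 1 × 50 + 7
50 = 7 × 7 + 1
7 = 7 × 1 + 0

GCD(606, 827) = 1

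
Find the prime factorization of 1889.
1889

Divide by primes starting from smallest:
1889 ÷ 1889 = 1

1889 = 1889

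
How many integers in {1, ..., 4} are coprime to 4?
2

Prime factorization: 4 = 2^2
Using the formula φ(n) = n × Π(1 - 1/p) for each prime factor p:
φ(4) = 4 × (1 - 1/2)
φ(4) = 2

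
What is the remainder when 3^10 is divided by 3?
3 ≡ 0 (mod 3). 10 = 8 + 2 (binary 1010). Repeated squaring mod 3: 0^1 ≡ 0; 0^2 ≡ 0² = 0 ≡ 0; 0^4 ≡ 0² = 0 ≡ 0; 0^8 ≡ 0² = 0 ≡ 0. Multiply: 3^10 ≡ 0^8 × 0^2 ≡ 0 × 0 (mod 3): 0 × 0 = 0 ≡ 0. So 3^10 ≡ 0 (mod 3).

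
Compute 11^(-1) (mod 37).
11^(-1) ≡ 27 (mod 37). Verification: 11 × 27 = 297 ≡ 1 (mod 37)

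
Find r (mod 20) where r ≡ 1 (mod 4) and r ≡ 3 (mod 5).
M = 4 × 5 = 20. M₁ = 5, y₁ ≡ 1 (mod 4). M₂ = 4, y₂ ≡ 4 (mod 5). r = 1×5×1 + 3×4×4 ≡ 13 (mod 20)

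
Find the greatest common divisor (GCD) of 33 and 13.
1

Using the Euclidean algorithm:
33 = 2 × 13 + 7
13 = 1 × 7 + 6
7 = 1 × 6 + 1
6 = 6 × 1 + 0

GCD(33, 13) = 1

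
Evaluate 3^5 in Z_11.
5 = 4 + 1 (binary 101). Repeated squaring mod 11: 3^1 ≡ 3; 3^2 ≡ 3² = 9 ≡ 9; 3^4 ≡ 9² = 81 ≡ 4. Multiply: 3^5 = 3^4 × 3^1 ≡ 4 × 3 (mod 11): 4 × 3 = 12 ≡ 1. So 3^5 ≡ 1 (mod 11).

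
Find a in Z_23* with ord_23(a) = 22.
5 has order 22 mod 23 since 5^{22} ≡ 1 (mod 23) and no smaller power works.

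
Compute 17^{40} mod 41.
1

Using successive squaring:
Binary expansion of 40: 101000
Powers of 17 mod 41 (each is the square of the previous):
  17^1 ≡ 17 (mod 41)
  17^2 ≡ 17² = 289 ≡ 2 (mod 41)
  17^4 ≡ 2² = 4 ≡ 4 (mod 41)
  17^8 ≡ 4² = 16 ≡ 16 (mod 41)
  17^16 ≡ 16² = 256 ≡ 10 (mod 41)
  17^32 ≡ 10² = 100 ≡ 18 (mod 41)
40 = 32 + 8, so 17^40 = 17^32 × 17^8 ≡ 18 × 16 (mod 41)
Multiplying step by step:
  18 × 16 = 288 ≡ 1 (mod 41)
Result: 17^40 ≡ 1 (mod 41)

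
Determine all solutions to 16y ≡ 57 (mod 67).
58

Since gcd(16, 67) = 1 divides 57, a solution exists.
Multiply both sides by the inverse of 16 mod 67:
  16^(-1) mod 67 = 21
  x ≡ 21 × 57 ≡ 1197 ≡ 58 (mod 67)
Verification: 16 × 58 = 928 = 13 × 67 + 57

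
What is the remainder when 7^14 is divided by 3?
Using Fermat: 7^{2} ≡ 1 (mod 3). 14 ≡ 0 (mod 2). So 7^{14} ≡ 7^{0} ≡ 1 (mod 3)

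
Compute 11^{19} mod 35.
11

Using successive squaring:
Binary expansion of 19: 10011
Powers of 11 mod 35 (each is the square of the previous):
  11^1 ≡ 11 (mod 35)
  11^2 ≡ 11² = 121 ≡ 16 (mod 35)
  11^4 ≡ 16² = 256 ≡ 11 (mod 35)
  11^8 ≡ 11² = 121 ≡ 16 (mod 35)
  11^16 ≡ 16² = 256 ≡ 11 (mod 35)
19 = 16 + 2 + 1, so 11^19 = 11^16 × 11^2 × 11^1 ≡ 11 × 16 × 11 (mod 35)
Multiplying step by step:
  11 × 16 = 176 ≡ 1 (mod 35)
  1 × 11 = 11 ≡ 11 (mod 35)
Result: 11^19 ≡ 11 (mod 35)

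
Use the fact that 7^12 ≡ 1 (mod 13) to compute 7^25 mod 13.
By Fermat: 7^{12} ≡ 1 (mod 13). 25 = 2×12 + 1. So 7^{25} ≡ 7^{1} ≡ 7 (mod 13)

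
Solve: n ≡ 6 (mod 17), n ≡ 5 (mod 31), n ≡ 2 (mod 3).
M = 17 × 31 × 3 = 1581. M₁ = 93, y₁ ≡ 15 (mod 17). M₂ = 51, y₂ ≡ 14 (mod 31). M₃ = 527, y₃ ≡ 2 (mod 3). n = 6×93×15 + 5×51×14 + 2×527×2 ≡ 1400 (mod 1581)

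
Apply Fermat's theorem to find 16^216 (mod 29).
By Fermat: 16^{28} ≡ 1 (mod 29). 216 ≡ 20 (mod 28). So 16^{216} ≡ 16^{20} ≡ 20 (mod 29)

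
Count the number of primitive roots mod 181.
Number of primitive roots mod 181 = φ(180) = 48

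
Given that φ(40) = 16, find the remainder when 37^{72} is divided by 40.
By Euler: 37^{16} ≡ 1 (mod 40) since gcd(37, 40) = 1. 72 = 4×16 + 8. So 37^{72} ≡ 37^{8} ≡ 1 (mod 40)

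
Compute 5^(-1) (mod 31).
5^(-1) ≡ 25 (mod 31). Verification: 5 × 25 = 125 ≡ 1 (mod 31)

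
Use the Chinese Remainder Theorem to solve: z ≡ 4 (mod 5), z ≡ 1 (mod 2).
M = 5 × 2 = 10. M₁ = 2, y₁ ≡ 3 (mod 5). M₂ = 5, y₂ ≡ 1 (mod 2). z = 4×2×3 + 1×5×1 ≡ 9 (mod 10)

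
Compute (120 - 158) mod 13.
1

(120 - 158) = -38
-38 mod 13 = 1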